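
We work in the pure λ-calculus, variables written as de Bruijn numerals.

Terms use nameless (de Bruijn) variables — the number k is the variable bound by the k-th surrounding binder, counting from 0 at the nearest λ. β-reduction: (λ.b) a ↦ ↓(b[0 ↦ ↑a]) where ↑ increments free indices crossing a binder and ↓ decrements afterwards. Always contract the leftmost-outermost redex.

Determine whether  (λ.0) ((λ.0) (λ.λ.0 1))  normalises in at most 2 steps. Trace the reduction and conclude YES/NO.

  start: (λ.0) ((λ.0) (λ.λ.0 1))
  step 1: (λ.0) (λ.λ.0 1)
  step 2: λ.λ.0 1

Answer: YES — reaches normal form λ.λ.0 1 in 2 ≤ 2 steps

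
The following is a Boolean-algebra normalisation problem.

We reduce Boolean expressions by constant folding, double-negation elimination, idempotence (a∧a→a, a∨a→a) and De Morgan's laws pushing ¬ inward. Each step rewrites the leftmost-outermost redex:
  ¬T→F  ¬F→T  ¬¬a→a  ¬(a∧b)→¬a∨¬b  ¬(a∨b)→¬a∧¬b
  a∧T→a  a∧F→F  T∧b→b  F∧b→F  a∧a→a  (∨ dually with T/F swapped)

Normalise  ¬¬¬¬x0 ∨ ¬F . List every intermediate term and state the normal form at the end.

  start: ¬¬¬¬x0 ∨ ¬F
  →1  ¬¬x0 ∨ ¬F
  →2  x0 ∨ ¬F
  →3  x0 ∨ T
  →4  T

Answer: normal form = T  (in 4 steps)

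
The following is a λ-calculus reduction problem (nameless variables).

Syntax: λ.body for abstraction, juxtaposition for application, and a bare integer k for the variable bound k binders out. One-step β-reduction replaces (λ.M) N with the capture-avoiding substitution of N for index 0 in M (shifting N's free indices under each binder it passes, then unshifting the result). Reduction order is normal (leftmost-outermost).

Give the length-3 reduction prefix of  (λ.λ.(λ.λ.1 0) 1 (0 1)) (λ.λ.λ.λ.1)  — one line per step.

Answer: after 3 steps: λ.(λ.λ.λ.λ.1) (0 (λ.λ.λ.λ.1))

Derivation:
  start: (λ.λ.(λ.λ.1 0) 1 (0 1)) (λ.λ.λ.λ.1)
  →1  λ.(λ.λ.1 0) (λ.λ.λ.λ.1) (0 (λ.λ.λ.λ.1))
  →2  λ.(λ.(λ.λ.λ.λ.1) 0) (0 (λ.λ.λ.λ.1))
  →3  λ.(λ.λ.λ.λ.1) (0 (λ.λ.λ.λ.1))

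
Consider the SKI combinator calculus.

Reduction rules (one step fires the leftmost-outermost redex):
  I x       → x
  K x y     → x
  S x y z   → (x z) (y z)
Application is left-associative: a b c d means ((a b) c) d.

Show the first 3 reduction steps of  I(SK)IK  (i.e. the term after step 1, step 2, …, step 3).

  start: I(SK)IK
  →1  SKIK
  →2  KK(IK)
  →3  K

Answer: after 3 steps: K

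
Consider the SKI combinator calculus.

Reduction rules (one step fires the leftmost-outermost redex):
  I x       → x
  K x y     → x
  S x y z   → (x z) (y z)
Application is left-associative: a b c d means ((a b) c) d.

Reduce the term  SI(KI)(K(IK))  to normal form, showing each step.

  start: SI(KI)(K(IK))
  →1  I(K(IK))(KI(K(IK)))
  →2  K(IK)(KI(K(IK)))
  →3  IK
  →4  K

Answer: normal form = K  (in 4 steps)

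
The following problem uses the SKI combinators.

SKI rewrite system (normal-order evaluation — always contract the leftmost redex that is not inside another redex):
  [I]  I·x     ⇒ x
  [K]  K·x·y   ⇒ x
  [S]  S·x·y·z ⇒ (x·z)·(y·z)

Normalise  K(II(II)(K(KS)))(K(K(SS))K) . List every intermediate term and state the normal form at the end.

  start: K(II(II)(K(KS)))(K(K(SS))K)
  →1  II(II)(K(KS))
  →2  I(II)(K(KS))
  →3  II(K(KS))
  →4  I(K(KS))
  →5  K(KS)

Answer: normal form = K(KS)  (in 5 steps)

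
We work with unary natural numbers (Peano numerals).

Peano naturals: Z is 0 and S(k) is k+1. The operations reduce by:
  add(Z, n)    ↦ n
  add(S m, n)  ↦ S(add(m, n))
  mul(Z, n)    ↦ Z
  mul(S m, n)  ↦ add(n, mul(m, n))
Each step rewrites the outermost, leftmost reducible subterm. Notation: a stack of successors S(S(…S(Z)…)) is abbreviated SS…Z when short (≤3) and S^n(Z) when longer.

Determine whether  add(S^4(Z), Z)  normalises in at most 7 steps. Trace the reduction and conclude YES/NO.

Answer: YES — reaches normal form S^4(Z) in 5 ≤ 7 steps

Reduction:
  start: add(S^4(Z), Z)
  →1  S(add(SSSZ, Z))
  →2  S(S(add(SSZ, Z)))
  →3  S(S(S(add(SZ, Z))))
  →4  S(S(S(S(add(Z, Z)))))
  →5  S^4(Z)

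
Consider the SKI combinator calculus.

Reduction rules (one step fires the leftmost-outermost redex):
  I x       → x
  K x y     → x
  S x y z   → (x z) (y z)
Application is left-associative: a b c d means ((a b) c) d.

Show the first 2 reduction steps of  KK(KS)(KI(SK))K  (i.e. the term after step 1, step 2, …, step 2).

Answer: after 2 steps: KI(SK)

Reduction:
  start: KK(KS)(KI(SK))K
  [1] K(KI(SK))K
  [2] KI(SK)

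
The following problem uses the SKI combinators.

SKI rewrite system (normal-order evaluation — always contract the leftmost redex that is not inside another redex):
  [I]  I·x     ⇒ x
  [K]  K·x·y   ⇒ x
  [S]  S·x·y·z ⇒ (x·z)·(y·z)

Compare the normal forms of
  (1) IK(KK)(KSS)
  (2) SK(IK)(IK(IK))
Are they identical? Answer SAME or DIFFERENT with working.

Term A:
  start: IK(KK)(KSS)
  [1] K(KK)(KSS)
  [2] KK

Term B:
  start: SK(IK)(IK(IK))
  [1] K(IK(IK))(IK(IK(IK)))
  [2] IK(IK)
  [3] K(IK)
  [4] KK

Answer: SAME — A ⇓ KK, B ⇓ KK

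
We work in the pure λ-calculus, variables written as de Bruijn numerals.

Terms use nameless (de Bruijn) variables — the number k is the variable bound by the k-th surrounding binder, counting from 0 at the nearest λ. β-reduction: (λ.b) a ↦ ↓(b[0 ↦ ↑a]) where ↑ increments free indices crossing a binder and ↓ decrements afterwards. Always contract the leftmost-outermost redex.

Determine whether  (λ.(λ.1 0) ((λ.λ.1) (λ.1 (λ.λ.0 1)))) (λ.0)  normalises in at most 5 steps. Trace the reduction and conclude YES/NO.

Answer: YES — reaches normal form λ.λ.λ.λ.0 1 in 5 ≤ 5 steps

Derivation:
  start: (λ.(λ.1 0) ((λ.λ.1) (λ.1 (λ.λ.0 1)))) (λ.0)
  step 1: (λ.(λ.0) 0) ((λ.λ.1) (λ.(λ.0) (λ.λ.0 1)))
  step 2: (λ.0) ((λ.λ.1) (λ.(λ.0) (λ.λ.0 1)))
  step 3: (λ.λ.1) (λ.(λ.0) (λ.λ.0 1))
  step 4: λ.λ.(λ.0) (λ.λ.0 1)
  step 5: λ.λ.λ.λ.0 1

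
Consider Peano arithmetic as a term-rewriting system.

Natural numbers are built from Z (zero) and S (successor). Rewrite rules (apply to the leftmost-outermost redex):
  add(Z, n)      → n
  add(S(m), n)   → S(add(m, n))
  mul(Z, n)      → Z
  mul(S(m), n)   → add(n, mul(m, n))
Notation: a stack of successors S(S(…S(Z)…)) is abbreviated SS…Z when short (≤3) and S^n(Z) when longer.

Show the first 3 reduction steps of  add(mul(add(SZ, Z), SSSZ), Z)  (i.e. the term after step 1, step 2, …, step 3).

  start: add(mul(add(SZ, Z), SSSZ), Z)
  →1  add(mul(S(add(Z, Z)), SSSZ), Z)
  →2  add(add(SSSZ, mul(add(Z, Z), SSSZ)), Z)
  →3  add(S(add(SSZ, mul(add(Z, Z), SSSZ))), Z)

Answer: after 3 steps: add(S(add(SSZ, mul(add(Z, Z), SSSZ))), Z)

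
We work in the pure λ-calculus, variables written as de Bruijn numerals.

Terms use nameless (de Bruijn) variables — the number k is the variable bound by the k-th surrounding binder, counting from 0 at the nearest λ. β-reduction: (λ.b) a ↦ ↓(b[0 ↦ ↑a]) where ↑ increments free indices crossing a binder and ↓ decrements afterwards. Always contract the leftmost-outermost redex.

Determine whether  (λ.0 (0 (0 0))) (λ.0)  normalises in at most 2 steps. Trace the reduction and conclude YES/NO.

Answer: NO — after 2 steps the term is (λ.0) ((λ.0) (λ.0)), not yet normal

Derivation:
  start: (λ.0 (0 (0 0))) (λ.0)
  [1] (λ.0) ((λ.0) ((λ.0) (λ.0)))
  [2] (λ.0) ((λ.0) (λ.0))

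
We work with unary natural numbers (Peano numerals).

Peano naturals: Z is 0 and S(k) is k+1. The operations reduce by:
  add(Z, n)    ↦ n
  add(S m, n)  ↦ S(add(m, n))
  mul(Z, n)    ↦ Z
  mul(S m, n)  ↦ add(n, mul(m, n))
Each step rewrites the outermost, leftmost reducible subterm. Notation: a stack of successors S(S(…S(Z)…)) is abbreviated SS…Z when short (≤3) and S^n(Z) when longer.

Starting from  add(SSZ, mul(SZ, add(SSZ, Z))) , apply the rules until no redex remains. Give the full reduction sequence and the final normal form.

Answer: normal form = S^4(Z)  (in 11 steps)

Reduction:
  start: add(SSZ, mul(SZ, add(SSZ, Z)))
  →1  S(add(SZ, mul(SZ, add(SSZ, Z))))
  →2  S(S(add(Z, mul(SZ, add(SSZ, Z)))))
  →3  S(S(mul(SZ, add(SSZ, Z))))
  →4  S(S(add(add(SSZ, Z), mul(Z, add(SSZ, Z)))))
  →5  S(S(add(S(add(SZ, Z)), mul(Z, add(SSZ, Z)))))
  →6  S(S(S(add(add(SZ, Z), mul(Z, add(SSZ, Z))))))
  →7  S(S(S(add(S(add(Z, Z)), mul(Z, add(SSZ, Z))))))
  →8  S(S(S(S(add(add(Z, Z), mul(Z, add(SSZ, Z)))))))
  →9  S(S(S(S(add(Z, mul(Z, add(SSZ, Z)))))))
  →10  S(S(S(S(mul(Z, add(SSZ, Z))))))
  →11  S^4(Z)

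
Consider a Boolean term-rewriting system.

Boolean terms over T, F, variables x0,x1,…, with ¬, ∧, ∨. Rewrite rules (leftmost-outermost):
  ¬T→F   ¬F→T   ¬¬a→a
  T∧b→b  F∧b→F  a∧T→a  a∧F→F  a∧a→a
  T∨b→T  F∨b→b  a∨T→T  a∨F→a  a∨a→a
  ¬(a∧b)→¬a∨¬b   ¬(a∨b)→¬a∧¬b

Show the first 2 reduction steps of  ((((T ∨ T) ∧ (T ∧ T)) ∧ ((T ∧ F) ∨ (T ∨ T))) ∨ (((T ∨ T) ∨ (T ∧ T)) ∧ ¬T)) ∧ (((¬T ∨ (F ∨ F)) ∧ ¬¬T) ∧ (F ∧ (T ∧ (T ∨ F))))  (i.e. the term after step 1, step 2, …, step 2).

Answer: after 2 steps: (((T ∧ T) ∧ ((T ∧ F) ∨ (T ∨ T))) ∨ (((T ∨ T) ∨ (T ∧ T)) ∧ ¬T)) ∧ (((¬T ∨ (F ∨ F)) ∧ ¬¬T) ∧ (F ∧ (T ∧ (T ∨ F))))

Working:
  start: ((((T ∨ T) ∧ (T ∧ T)) ∧ ((T ∧ F) ∨ (T ∨ T))) ∨ (((T ∨ T) ∨ (T ∧ T)) ∧ ¬T)) ∧ (((¬T ∨ (F ∨ F)) ∧ ¬¬T) ∧ (F ∧ (T ∧ (T ∨ F))))
  step 1: (((T ∧ (T ∧ T)) ∧ ((T ∧ F) ∨ (T ∨ T))) ∨ (((T ∨ T) ∨ (T ∧ T)) ∧ ¬T)) ∧ (((¬T ∨ (F ∨ F)) ∧ ¬¬T) ∧ (F ∧ (T ∧ (T ∨ F))))
  step 2: (((T ∧ T) ∧ ((T ∧ F) ∨ (T ∨ T))) ∨ (((T ∨ T) ∨ (T ∧ T)) ∧ ¬T)) ∧ (((¬T ∨ (F ∨ F)) ∧ ¬¬T) ∧ (F ∧ (T ∧ (T ∨ F))))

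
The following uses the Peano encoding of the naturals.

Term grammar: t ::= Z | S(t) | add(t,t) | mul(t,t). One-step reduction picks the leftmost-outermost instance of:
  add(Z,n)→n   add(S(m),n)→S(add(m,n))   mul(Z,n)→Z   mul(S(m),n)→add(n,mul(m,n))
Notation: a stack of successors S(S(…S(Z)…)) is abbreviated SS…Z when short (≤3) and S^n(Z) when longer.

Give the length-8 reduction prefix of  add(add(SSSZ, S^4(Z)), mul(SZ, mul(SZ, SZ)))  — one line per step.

Answer: after 8 steps: S(S(S(S(add(SSSZ, mul(SZ, mul(SZ, SZ)))))))

Working:
  start: add(add(SSSZ, S^4(Z)), mul(SZ, mul(SZ, SZ)))
  step 1: add(S(add(SSZ, S^4(Z))), mul(SZ, mul(SZ, SZ)))
  step 2: S(add(add(SSZ, S^4(Z)), mul(SZ, mul(SZ, SZ))))
  step 3: S(add(S(add(SZ, S^4(Z))), mul(SZ, mul(SZ, SZ))))
  step 4: S(S(add(add(SZ, S^4(Z)), mul(SZ, mul(SZ, SZ)))))
  step 5: S(S(add(S(add(Z, S^4(Z))), mul(SZ, mul(SZ, SZ)))))
  step 6: S(S(S(add(add(Z, S^4(Z)), mul(SZ, mul(SZ, SZ))))))
  step 7: S(S(S(add(S^4(Z), mul(SZ, mul(SZ, SZ))))))
  step 8: S(S(S(S(add(SSSZ, mul(SZ, mul(SZ, SZ)))))))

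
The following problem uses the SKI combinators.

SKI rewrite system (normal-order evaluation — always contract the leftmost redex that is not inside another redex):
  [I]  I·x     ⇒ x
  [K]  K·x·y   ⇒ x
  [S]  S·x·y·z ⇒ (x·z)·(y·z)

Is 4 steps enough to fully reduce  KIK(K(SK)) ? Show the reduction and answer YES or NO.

Answer: YES — reaches normal form K(SK) in 2 ≤ 4 steps

Working:
  start: KIK(K(SK))
  [1] I(K(SK))
  [2] K(SK)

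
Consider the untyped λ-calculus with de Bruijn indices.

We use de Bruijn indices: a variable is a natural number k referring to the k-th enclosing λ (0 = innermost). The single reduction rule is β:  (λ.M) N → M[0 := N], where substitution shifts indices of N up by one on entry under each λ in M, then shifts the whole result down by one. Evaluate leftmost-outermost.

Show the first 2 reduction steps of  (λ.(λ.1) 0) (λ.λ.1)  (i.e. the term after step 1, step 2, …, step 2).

  start: (λ.(λ.1) 0) (λ.λ.1)
  →1  (λ.λ.λ.1) (λ.λ.1)
  →2  λ.λ.1

Answer: after 2 steps: λ.λ.1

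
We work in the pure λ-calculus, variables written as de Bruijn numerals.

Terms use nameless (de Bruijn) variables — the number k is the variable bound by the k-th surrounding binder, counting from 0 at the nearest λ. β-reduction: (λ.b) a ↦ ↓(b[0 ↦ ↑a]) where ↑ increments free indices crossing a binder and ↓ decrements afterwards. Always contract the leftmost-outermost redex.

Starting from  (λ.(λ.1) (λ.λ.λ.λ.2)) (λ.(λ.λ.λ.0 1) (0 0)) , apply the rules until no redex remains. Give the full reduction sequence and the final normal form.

  start: (λ.(λ.1) (λ.λ.λ.λ.2)) (λ.(λ.λ.λ.0 1) (0 0))
  [1] (λ.λ.(λ.λ.λ.0 1) (0 0)) (λ.λ.λ.λ.2)
  [2] λ.(λ.λ.λ.0 1) (0 0)
  [3] λ.λ.λ.0 1

Answer: normal form = λ.λ.λ.0 1  (in 3 steps)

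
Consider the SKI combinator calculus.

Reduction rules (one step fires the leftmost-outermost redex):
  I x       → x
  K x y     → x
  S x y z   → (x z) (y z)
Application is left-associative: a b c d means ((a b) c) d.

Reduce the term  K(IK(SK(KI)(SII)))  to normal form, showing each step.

Answer: normal form = K(K(SII))  (in 3 steps)

Working:
  start: K(IK(SK(KI)(SII)))
  [1] K(K(SK(KI)(SII)))
  [2] K(K(K(SII)(KI(SII))))
  [3] K(K(SII))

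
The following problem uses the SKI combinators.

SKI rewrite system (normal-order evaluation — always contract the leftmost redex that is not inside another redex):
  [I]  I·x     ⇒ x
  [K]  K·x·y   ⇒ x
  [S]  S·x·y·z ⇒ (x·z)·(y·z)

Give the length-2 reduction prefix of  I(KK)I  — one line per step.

Answer: after 2 steps: K

Derivation:
  start: I(KK)I
  step 1: KKI
  step 2: K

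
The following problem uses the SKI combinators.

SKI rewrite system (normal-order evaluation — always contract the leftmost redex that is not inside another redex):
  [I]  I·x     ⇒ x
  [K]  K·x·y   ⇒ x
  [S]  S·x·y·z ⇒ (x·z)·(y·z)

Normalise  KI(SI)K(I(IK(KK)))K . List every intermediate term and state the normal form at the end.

  start: KI(SI)K(I(IK(KK)))K
  →1  IK(I(IK(KK)))K
  →2  K(I(IK(KK)))K
  →3  I(IK(KK))
  →4  IK(KK)
  →5  K(KK)

Answer: normal form = K(KK)  (in 5 steps)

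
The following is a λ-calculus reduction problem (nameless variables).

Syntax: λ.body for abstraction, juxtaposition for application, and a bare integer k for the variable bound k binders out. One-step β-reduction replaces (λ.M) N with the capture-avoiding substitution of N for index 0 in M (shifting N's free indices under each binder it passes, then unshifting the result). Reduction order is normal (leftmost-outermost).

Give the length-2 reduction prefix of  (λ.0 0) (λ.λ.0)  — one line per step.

  start: (λ.0 0) (λ.λ.0)
  step 1: (λ.λ.0) (λ.λ.0)
  step 2: λ.0

Answer: after 2 steps: λ.0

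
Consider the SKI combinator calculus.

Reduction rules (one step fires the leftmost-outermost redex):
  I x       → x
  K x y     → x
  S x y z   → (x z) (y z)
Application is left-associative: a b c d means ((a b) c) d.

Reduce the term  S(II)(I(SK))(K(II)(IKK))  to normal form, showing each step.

  start: S(II)(I(SK))(K(II)(IKK))
  step 1: II(K(II)(IKK))(I(SK)(K(II)(IKK)))
  step 2: I(K(II)(IKK))(I(SK)(K(II)(IKK)))
  step 3: K(II)(IKK)(I(SK)(K(II)(IKK)))
  step 4: II(I(SK)(K(II)(IKK)))
  step 5: I(I(SK)(K(II)(IKK)))
  step 6: I(SK)(K(II)(IKK))
  step 7: SK(K(II)(IKK))
  step 8: SK(II)
  step 9: SKI

Answer: normal form = SKI  (in 9 steps)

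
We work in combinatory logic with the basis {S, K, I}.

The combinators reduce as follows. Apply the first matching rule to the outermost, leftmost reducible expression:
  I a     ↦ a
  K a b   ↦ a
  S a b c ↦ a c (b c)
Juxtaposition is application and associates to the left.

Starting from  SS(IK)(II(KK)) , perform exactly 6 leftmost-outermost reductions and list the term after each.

Answer: after 6 steps: S(KK)(K(KK))

Working:
  start: SS(IK)(II(KK))
  step 1: S(II(KK))(IK(II(KK)))
  step 2: S(I(KK))(IK(II(KK)))
  step 3: S(KK)(IK(II(KK)))
  step 4: S(KK)(K(II(KK)))
  step 5: S(KK)(K(I(KK)))
  step 6: S(KK)(K(KK))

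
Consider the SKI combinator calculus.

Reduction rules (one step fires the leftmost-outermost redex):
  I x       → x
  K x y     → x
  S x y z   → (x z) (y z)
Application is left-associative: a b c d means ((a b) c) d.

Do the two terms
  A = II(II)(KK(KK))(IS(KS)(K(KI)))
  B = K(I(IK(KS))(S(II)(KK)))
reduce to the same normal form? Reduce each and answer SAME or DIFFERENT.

Answer: DIFFERENT — A ⇓ K(S(KS)(K(KI))), B ⇓ K(KS)

Reduction:
Term A:
  start: II(II)(KK(KK))(IS(KS)(K(KI)))
  [1] I(II)(KK(KK))(IS(KS)(K(KI)))
  [2] II(KK(KK))(IS(KS)(K(KI)))
  [3] I(KK(KK))(IS(KS)(K(KI)))
  [4] KK(KK)(IS(KS)(K(KI)))
  [5] K(IS(KS)(K(KI)))
  [6] K(S(KS)(K(KI)))

Term B:
  start: K(I(IK(KS))(S(II)(KK)))
  [1] K(IK(KS)(S(II)(KK)))
  [2] K(K(KS)(S(II)(KK)))
  [3] K(KS)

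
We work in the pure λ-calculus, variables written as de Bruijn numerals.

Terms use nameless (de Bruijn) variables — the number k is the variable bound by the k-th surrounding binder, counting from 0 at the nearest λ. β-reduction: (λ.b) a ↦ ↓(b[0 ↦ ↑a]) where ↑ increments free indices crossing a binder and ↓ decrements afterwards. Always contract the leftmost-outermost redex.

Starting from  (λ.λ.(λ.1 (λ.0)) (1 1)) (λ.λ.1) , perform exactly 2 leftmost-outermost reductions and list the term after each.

  start: (λ.λ.(λ.1 (λ.0)) (1 1)) (λ.λ.1)
  →1  λ.(λ.1 (λ.0)) ((λ.λ.1) (λ.λ.1))
  →2  λ.0 (λ.0)

Answer: after 2 steps: λ.0 (λ.0)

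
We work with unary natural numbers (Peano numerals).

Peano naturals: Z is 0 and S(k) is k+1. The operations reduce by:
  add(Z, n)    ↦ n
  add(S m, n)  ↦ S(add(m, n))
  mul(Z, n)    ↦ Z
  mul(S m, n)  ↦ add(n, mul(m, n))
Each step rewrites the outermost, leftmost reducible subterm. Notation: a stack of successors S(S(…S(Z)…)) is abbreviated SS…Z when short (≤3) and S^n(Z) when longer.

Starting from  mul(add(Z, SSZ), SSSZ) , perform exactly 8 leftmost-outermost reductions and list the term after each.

  start: mul(add(Z, SSZ), SSSZ)
  →1  mul(SSZ, SSSZ)
  →2  add(SSSZ, mul(SZ, SSSZ))
  →3  S(add(SSZ, mul(SZ, SSSZ)))
  →4  S(S(add(SZ, mul(SZ, SSSZ))))
  →5  S(S(S(add(Z, mul(SZ, SSSZ)))))
  →6  S(S(S(mul(SZ, SSSZ))))
  →7  S(S(S(add(SSSZ, mul(Z, SSSZ)))))
  →8  S(S(S(S(add(SSZ, mul(Z, SSSZ))))))

Answer: after 8 steps: S(S(S(S(add(SSZ, mul(Z, SSSZ))))))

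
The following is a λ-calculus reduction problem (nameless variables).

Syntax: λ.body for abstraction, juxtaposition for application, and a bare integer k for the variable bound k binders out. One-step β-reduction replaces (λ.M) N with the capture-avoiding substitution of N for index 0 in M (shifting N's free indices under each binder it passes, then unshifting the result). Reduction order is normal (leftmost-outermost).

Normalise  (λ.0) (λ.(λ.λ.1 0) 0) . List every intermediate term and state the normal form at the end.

  start: (λ.0) (λ.(λ.λ.1 0) 0)
  [1] λ.(λ.λ.1 0) 0
  [2] λ.λ.1 0

Answer: normal form = λ.λ.1 0  (in 2 steps)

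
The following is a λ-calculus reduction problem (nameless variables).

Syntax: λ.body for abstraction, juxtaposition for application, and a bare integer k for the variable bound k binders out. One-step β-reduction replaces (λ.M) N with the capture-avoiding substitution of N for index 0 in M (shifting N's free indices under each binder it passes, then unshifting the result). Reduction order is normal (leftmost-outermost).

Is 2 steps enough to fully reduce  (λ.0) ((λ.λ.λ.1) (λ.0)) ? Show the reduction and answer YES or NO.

Answer: YES — reaches normal form λ.λ.1 in 2 ≤ 2 steps

Working:
  start: (λ.0) ((λ.λ.λ.1) (λ.0))
  [1] (λ.λ.λ.1) (λ.0)
  [2] λ.λ.1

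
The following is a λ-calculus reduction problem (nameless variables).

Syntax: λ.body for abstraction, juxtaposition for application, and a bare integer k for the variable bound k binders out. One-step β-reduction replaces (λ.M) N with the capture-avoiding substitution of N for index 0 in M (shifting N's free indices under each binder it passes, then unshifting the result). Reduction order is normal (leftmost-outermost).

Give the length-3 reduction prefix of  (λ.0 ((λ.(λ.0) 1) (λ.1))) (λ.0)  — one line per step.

Answer: after 3 steps: (λ.0) (λ.0)

Reduction:
  start: (λ.0 ((λ.(λ.0) 1) (λ.1))) (λ.0)
  step 1: (λ.0) ((λ.(λ.0) (λ.0)) (λ.λ.0))
  step 2: (λ.(λ.0) (λ.0)) (λ.λ.0)
  step 3: (λ.0) (λ.0)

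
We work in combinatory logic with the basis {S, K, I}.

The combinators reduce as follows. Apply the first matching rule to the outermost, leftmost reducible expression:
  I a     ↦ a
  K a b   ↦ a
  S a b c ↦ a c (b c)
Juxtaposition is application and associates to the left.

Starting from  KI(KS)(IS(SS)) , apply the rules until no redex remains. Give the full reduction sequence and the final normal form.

Answer: normal form = S(SS)  (in 3 steps)

Derivation:
  start: KI(KS)(IS(SS))
  →1  I(IS(SS))
  →2  IS(SS)
  →3  S(SS)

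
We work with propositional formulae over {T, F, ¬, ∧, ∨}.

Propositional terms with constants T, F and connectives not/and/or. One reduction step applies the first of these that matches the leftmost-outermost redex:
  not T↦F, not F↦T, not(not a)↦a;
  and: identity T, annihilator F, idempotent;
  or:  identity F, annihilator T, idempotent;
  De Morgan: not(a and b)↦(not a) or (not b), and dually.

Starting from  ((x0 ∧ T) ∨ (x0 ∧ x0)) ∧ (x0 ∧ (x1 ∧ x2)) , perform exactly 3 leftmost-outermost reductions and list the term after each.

  start: ((x0 ∧ T) ∨ (x0 ∧ x0)) ∧ (x0 ∧ (x1 ∧ x2))
  →1  (x0 ∨ (x0 ∧ x0)) ∧ (x0 ∧ (x1 ∧ x2))
  →2  (x0 ∨ x0) ∧ (x0 ∧ (x1 ∧ x2))
  →3  x0 ∧ (x0 ∧ (x1 ∧ x2))

Answer: after 3 steps: x0 ∧ (x0 ∧ (x1 ∧ x2))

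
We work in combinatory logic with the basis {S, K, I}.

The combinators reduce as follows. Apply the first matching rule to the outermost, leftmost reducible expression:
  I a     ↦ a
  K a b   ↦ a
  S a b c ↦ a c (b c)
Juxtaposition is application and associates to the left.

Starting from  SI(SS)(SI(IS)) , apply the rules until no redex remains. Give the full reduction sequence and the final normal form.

  start: SI(SS)(SI(IS))
  →1  I(SI(IS))(SS(SI(IS)))
  →2  SI(IS)(SS(SI(IS)))
  →3  I(SS(SI(IS)))(IS(SS(SI(IS))))
  →4  SS(SI(IS))(IS(SS(SI(IS))))
  →5  S(IS(SS(SI(IS))))(SI(IS)(IS(SS(SI(IS)))))
  →6  S(S(SS(SI(IS))))(SI(IS)(IS(SS(SI(IS)))))
  →7  S(S(SS(SIS)))(SI(IS)(IS(SS(SI(IS)))))
  →8  S(S(SS(SIS)))(I(IS(SS(SI(IS))))(IS(IS(SS(SI(IS))))))
  →9  S(S(SS(SIS)))(IS(SS(SI(IS)))(IS(IS(SS(SI(IS))))))
  →10  S(S(SS(SIS)))(S(SS(SI(IS)))(IS(IS(SS(SI(IS))))))
  →11  S(S(SS(SIS)))(S(SS(SIS))(IS(IS(SS(SI(IS))))))
  →12  S(S(SS(SIS)))(S(SS(SIS))(S(IS(SS(SI(IS))))))
  →13  S(S(SS(SIS)))(S(SS(SIS))(S(S(SS(SI(IS))))))
  →14  S(S(SS(SIS)))(S(SS(SIS))(S(S(SS(SIS)))))

Answer: normal form = S(S(SS(SIS)))(S(SS(SIS))(S(S(SS(SIS)))))  (in 14 steps)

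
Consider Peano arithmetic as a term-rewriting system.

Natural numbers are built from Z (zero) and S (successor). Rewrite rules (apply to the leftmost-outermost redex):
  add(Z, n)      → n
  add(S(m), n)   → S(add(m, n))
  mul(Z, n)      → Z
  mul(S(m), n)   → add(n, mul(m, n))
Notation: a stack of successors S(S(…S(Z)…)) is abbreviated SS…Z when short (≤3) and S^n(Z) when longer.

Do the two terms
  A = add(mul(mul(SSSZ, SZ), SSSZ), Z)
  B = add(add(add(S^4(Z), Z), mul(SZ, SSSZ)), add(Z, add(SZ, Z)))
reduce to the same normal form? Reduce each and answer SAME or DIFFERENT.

Term A:
  start: add(mul(mul(SSSZ, SZ), SSSZ), Z)
  step 1: add(mul(add(SZ, mul(SSZ, SZ)), SSSZ), Z)
  step 2: add(mul(S(add(Z, mul(SSZ, SZ))), SSSZ), Z)
  step 3: add(add(SSSZ, mul(add(Z, mul(SSZ, SZ)), SSSZ)), Z)
  step 4: add(S(add(SSZ, mul(add(Z, mul(SSZ, SZ)), SSSZ))), Z)
  step 5: S(add(add(SSZ, mul(add(Z, mul(SSZ, SZ)), SSSZ)), Z))
  step 6: S(add(S(add(SZ, mul(add(Z, mul(SSZ, SZ)), SSSZ))), Z))
  step 7: S(S(add(add(SZ, mul(add(Z, mul(SSZ, SZ)), SSSZ)), Z)))
  step 8: S(S(add(S(add(Z, mul(add(Z, mul(SSZ, SZ)), SSSZ))), Z)))
  step 9: S(S(S(add(add(Z, mul(add(Z, mul(SSZ, SZ)), SSSZ)), Z))))
  step 10: S(S(S(add(mul(add(Z, mul(SSZ, SZ)), SSSZ), Z))))
  step 11: S(S(S(add(mul(mul(SSZ, SZ), SSSZ), Z))))
  step 12: S(S(S(add(mul(add(SZ, mul(SZ, SZ)), SSSZ), Z))))
  step 13: S(S(S(add(mul(S(add(Z, mul(SZ, SZ))), SSSZ), Z))))
  step 14: S(S(S(add(add(SSSZ, mul(add(Z, mul(SZ, SZ)), SSSZ)), Z))))
  step 15: S(S(S(add(S(add(SSZ, mul(add(Z, mul(SZ, SZ)), SSSZ))), Z))))
  step 16: S(S(S(S(add(add(SSZ, mul(add(Z, mul(SZ, SZ)), SSSZ)), Z)))))
  step 17: S(S(S(S(add(S(add(SZ, mul(add(Z, mul(SZ, SZ)), SSSZ))), Z)))))
  step 18: S(S(S(S(S(add(add(SZ, mul(add(Z, mul(SZ, SZ)), SSSZ)), Z))))))
  step 19: S(S(S(S(S(add(S(add(Z, mul(add(Z, mul(SZ, SZ)), SSSZ))), Z))))))
  step 20: S(S(S(S(S(S(add(add(Z, mul(add(Z, mul(SZ, SZ)), SSSZ)), Z)))))))
  step 21: S(S(S(S(S(S(add(mul(add(Z, mul(SZ, SZ)), SSSZ), Z)))))))
  step 22: S(S(S(S(S(S(add(mul(mul(SZ, SZ), SSSZ), Z)))))))
  step 23: S(S(S(S(S(S(add(mul(add(SZ, mul(Z, SZ)), SSSZ), Z)))))))
  step 24: S(S(S(S(S(S(add(mul(S(add(Z, mul(Z, SZ))), SSSZ), Z)))))))
  step 25: S(S(S(S(S(S(add(add(SSSZ, mul(add(Z, mul(Z, SZ)), SSSZ)), Z)))))))
  step 26: S(S(S(S(S(S(add(S(add(SSZ, mul(add(Z, mul(Z, SZ)), SSSZ))), Z)))))))
  step 27: S(S(S(S(S(S(S(add(add(SSZ, mul(add(Z, mul(Z, SZ)), SSSZ)), Z))))))))
  step 28: S(S(S(S(S(S(S(add(S(add(SZ, mul(add(Z, mul(Z, SZ)), SSSZ))), Z))))))))
  step 29: S(S(S(S(S(S(S(S(add(add(SZ, mul(add(Z, mul(Z, SZ)), SSSZ)), Z)))))))))
  step 30: S(S(S(S(S(S(S(S(add(S(add(Z, mul(add(Z, mul(Z, SZ)), SSSZ))), Z)))))))))
  step 31: S(S(S(S(S(S(S(S(S(add(add(Z, mul(add(Z, mul(Z, SZ)), SSSZ)), Z))))))))))
  step 32: S(S(S(S(S(S(S(S(S(add(mul(add(Z, mul(Z, SZ)), SSSZ), Z))))))))))
  step 33: S(S(S(S(S(S(S(S(S(add(mul(mul(Z, SZ), SSSZ), Z))))))))))
  step 34: S(S(S(S(S(S(S(S(S(add(mul(Z, SSSZ), Z))))))))))
  step 35: S(S(S(S(S(S(S(S(S(add(Z, Z))))))))))
  step 36: S^9(Z)

Term B:
  start: add(add(add(S^4(Z), Z), mul(SZ, SSSZ)), add(Z, add(SZ, Z)))
  step 1: add(add(S(add(SSSZ, Z)), mul(SZ, SSSZ)), add(Z, add(SZ, Z)))
  step 2: add(S(add(add(SSSZ, Z), mul(SZ, SSSZ))), add(Z, add(SZ, Z)))
  step 3: S(add(add(add(SSSZ, Z), mul(SZ, SSSZ)), add(Z, add(SZ, Z))))
  step 4: S(add(add(S(add(SSZ, Z)), mul(SZ, SSSZ)), add(Z, add(SZ, Z))))
  step 5: S(add(S(add(add(SSZ, Z), mul(SZ, SSSZ))), add(Z, add(SZ, Z))))
  step 6: S(S(add(add(add(SSZ, Z), mul(SZ, SSSZ)), add(Z, add(SZ, Z)))))
  step 7: S(S(add(add(S(add(SZ, Z)), mul(SZ, SSSZ)), add(Z, add(SZ, Z)))))
  step 8: S(S(add(S(add(add(SZ, Z), mul(SZ, SSSZ))), add(Z, add(SZ, Z)))))
  step 9: S(S(S(add(add(add(SZ, Z), mul(SZ, SSSZ)), add(Z, add(SZ, Z))))))
  step 10: S(S(S(add(add(S(add(Z, Z)), mul(SZ, SSSZ)), add(Z, add(SZ, Z))))))
  step 11: S(S(S(add(S(add(add(Z, Z), mul(SZ, SSSZ))), add(Z, add(SZ, Z))))))
  step 12: S(S(S(S(add(add(add(Z, Z), mul(SZ, SSSZ)), add(Z, add(SZ, Z)))))))
  step 13: S(S(S(S(add(add(Z, mul(SZ, SSSZ)), add(Z, add(SZ, Z)))))))
  step 14: S(S(S(S(add(mul(SZ, SSSZ), add(Z, add(SZ, Z)))))))
  step 15: S(S(S(S(add(add(SSSZ, mul(Z, SSSZ)), add(Z, add(SZ, Z)))))))
  step 16: S(S(S(S(add(S(add(SSZ, mul(Z, SSSZ))), add(Z, add(SZ, Z)))))))
  step 17: S(S(S(S(S(add(add(SSZ, mul(Z, SSSZ)), add(Z, add(SZ, Z))))))))
  step 18: S(S(S(S(S(add(S(add(SZ, mul(Z, SSSZ))), add(Z, add(SZ, Z))))))))
  step 19: S(S(S(S(S(S(add(add(SZ, mul(Z, SSSZ)), add(Z, add(SZ, Z)))))))))
  step 20: S(S(S(S(S(S(add(S(add(Z, mul(Z, SSSZ))), add(Z, add(SZ, Z)))))))))
  step 21: S(S(S(S(S(S(S(add(add(Z, mul(Z, SSSZ)), add(Z, add(SZ, Z))))))))))
  step 22: S(S(S(S(S(S(S(add(mul(Z, SSSZ), add(Z, add(SZ, Z))))))))))
  step 23: S(S(S(S(S(S(S(add(Z, add(Z, add(SZ, Z))))))))))
  step 24: S(S(S(S(S(S(S(add(Z, add(SZ, Z)))))))))
  step 25: S(S(S(S(S(S(S(add(SZ, Z))))))))
  step 26: S(S(S(S(S(S(S(S(add(Z, Z)))))))))
  step 27: S^8(Z)

Answer: DIFFERENT — A ⇓ S^9(Z), B ⇓ S^8(Z)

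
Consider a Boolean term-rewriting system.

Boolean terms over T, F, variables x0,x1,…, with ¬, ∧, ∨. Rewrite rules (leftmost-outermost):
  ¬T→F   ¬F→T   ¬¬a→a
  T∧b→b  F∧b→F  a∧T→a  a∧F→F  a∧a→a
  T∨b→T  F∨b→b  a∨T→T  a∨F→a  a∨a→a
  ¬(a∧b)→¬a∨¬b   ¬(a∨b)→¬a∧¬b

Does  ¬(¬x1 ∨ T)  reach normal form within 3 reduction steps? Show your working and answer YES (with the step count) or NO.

  start: ¬(¬x1 ∨ T)
  step 1: ¬¬x1 ∧ ¬T
  step 2: x1 ∧ ¬T
  step 3: x1 ∧ F

Answer: NO — after 3 steps the term is x1 ∧ F, not yet normal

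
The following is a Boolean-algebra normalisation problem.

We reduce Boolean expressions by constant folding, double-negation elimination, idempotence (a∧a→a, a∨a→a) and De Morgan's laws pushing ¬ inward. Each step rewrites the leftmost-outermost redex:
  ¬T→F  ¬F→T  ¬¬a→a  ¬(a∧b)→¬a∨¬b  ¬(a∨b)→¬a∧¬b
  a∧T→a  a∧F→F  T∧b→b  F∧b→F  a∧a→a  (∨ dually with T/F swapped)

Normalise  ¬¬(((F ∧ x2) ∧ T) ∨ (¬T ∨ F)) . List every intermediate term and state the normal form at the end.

  start: ¬¬(((F ∧ x2) ∧ T) ∨ (¬T ∨ F))
  →1  ((F ∧ x2) ∧ T) ∨ (¬T ∨ F)
  →2  (F ∧ x2) ∨ (¬T ∨ F)
  →3  F ∨ (¬T ∨ F)
  →4  ¬T ∨ F
  →5  ¬T
  →6  F

Answer: normal form = F  (in 6 steps)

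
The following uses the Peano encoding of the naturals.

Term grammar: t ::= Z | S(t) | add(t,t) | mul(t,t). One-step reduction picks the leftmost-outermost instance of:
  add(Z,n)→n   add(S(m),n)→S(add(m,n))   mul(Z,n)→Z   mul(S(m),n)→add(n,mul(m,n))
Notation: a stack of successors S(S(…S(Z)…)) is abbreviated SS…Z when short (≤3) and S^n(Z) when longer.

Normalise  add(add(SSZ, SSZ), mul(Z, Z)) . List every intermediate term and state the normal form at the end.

Answer: normal form = S^4(Z)  (in 9 steps)

Working:
  start: add(add(SSZ, SSZ), mul(Z, Z))
  step 1: add(S(add(SZ, SSZ)), mul(Z, Z))
  step 2: S(add(add(SZ, SSZ), mul(Z, Z)))
  step 3: S(add(S(add(Z, SSZ)), mul(Z, Z)))
  step 4: S(S(add(add(Z, SSZ), mul(Z, Z))))
  step 5: S(S(add(SSZ, mul(Z, Z))))
  step 6: S(S(S(add(SZ, mul(Z, Z)))))
  step 7: S(S(S(S(add(Z, mul(Z, Z))))))
  step 8: S(S(S(S(mul(Z, Z)))))
  step 9: S^4(Z)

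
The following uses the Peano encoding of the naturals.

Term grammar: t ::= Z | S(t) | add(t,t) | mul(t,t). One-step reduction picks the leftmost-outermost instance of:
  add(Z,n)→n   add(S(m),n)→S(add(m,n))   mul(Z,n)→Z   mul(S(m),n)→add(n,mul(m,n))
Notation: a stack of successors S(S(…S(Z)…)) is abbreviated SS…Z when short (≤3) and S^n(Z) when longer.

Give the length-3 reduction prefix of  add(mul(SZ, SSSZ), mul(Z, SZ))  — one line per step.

Answer: after 3 steps: S(add(add(SSZ, mul(Z, SSSZ)), mul(Z, SZ)))

Working:
  start: add(mul(SZ, SSSZ), mul(Z, SZ))
  [1] add(add(SSSZ, mul(Z, SSSZ)), mul(Z, SZ))
  [2] add(S(add(SSZ, mul(Z, SSSZ))), mul(Z, SZ))
  [3] S(add(add(SSZ, mul(Z, SSSZ)), mul(Z, SZ)))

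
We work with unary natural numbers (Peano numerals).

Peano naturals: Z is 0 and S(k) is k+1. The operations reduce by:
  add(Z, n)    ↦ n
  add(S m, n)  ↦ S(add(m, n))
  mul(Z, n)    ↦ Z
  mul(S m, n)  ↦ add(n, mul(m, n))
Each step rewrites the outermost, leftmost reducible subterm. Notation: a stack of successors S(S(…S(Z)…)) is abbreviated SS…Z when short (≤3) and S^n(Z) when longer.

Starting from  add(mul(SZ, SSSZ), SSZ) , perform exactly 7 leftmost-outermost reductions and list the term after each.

Answer: after 7 steps: S(S(S(add(add(Z, mul(Z, SSSZ)), SSZ))))

Reduction:
  start: add(mul(SZ, SSSZ), SSZ)
  step 1: add(add(SSSZ, mul(Z, SSSZ)), SSZ)
  step 2: add(S(add(SSZ, mul(Z, SSSZ))), SSZ)
  step 3: S(add(add(SSZ, mul(Z, SSSZ)), SSZ))
  step 4: S(add(S(add(SZ, mul(Z, SSSZ))), SSZ))
  step 5: S(S(add(add(SZ, mul(Z, SSSZ)), SSZ)))
  step 6: S(S(add(S(add(Z, mul(Z, SSSZ))), SSZ)))
  step 7: S(S(S(add(add(Z, mul(Z, SSSZ)), SSZ))))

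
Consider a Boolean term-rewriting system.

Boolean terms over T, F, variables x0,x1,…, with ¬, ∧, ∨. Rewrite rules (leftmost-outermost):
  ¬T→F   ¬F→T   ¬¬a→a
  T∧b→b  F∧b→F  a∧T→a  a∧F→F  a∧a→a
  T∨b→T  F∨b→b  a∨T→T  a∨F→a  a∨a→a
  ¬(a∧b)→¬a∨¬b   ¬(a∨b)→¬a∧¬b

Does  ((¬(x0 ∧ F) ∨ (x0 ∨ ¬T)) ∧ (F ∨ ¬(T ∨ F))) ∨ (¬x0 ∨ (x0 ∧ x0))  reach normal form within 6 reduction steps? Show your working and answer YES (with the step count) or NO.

  start: ((¬(x0 ∧ F) ∨ (x0 ∨ ¬T)) ∧ (F ∨ ¬(T ∨ F))) ∨ (¬x0 ∨ (x0 ∧ x0))
  step 1: (((¬x0 ∨ ¬F) ∨ (x0 ∨ ¬T)) ∧ (F ∨ ¬(T ∨ F))) ∨ (¬x0 ∨ (x0 ∧ x0))
  step 2: (((¬x0 ∨ T) ∨ (x0 ∨ ¬T)) ∧ (F ∨ ¬(T ∨ F))) ∨ (¬x0 ∨ (x0 ∧ x0))
  step 3: ((T ∨ (x0 ∨ ¬T)) ∧ (F ∨ ¬(T ∨ F))) ∨ (¬x0 ∨ (x0 ∧ x0))
  step 4: (T ∧ (F ∨ ¬(T ∨ F))) ∨ (¬x0 ∨ (x0 ∧ x0))
  step 5: (F ∨ ¬(T ∨ F)) ∨ (¬x0 ∨ (x0 ∧ x0))
  step 6: ¬(T ∨ F) ∨ (¬x0 ∨ (x0 ∧ x0))

Answer: NO — after 6 steps the term is ¬(T ∨ F) ∨ (¬x0 ∨ (x0 ∧ x0)), not yet normal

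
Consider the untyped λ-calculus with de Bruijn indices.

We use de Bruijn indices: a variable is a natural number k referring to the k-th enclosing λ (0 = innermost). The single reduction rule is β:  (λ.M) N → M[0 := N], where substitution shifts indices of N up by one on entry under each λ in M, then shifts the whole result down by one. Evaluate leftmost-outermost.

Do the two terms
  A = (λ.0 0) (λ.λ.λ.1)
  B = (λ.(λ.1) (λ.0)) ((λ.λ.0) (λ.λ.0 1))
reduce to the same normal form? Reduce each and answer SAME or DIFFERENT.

Answer: DIFFERENT — A ⇓ λ.λ.1, B ⇓ λ.0

Derivation:
Term A:
  start: (λ.0 0) (λ.λ.λ.1)
  →1  (λ.λ.λ.1) (λ.λ.λ.1)
  →2  λ.λ.1

Term B:
  start: (λ.(λ.1) (λ.0)) ((λ.λ.0) (λ.λ.0 1))
  →1  (λ.(λ.λ.0) (λ.λ.0 1)) (λ.0)
  →2  (λ.λ.0) (λ.λ.0 1)
  →3  λ.0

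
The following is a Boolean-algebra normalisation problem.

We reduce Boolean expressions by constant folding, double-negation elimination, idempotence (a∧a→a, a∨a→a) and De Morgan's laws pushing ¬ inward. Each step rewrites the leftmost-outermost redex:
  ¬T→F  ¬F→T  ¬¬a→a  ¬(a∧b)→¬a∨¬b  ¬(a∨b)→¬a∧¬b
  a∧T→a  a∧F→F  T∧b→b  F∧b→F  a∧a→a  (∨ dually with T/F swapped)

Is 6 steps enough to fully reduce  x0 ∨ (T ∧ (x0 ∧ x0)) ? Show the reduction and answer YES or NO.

Answer: YES — reaches normal form x0 in 3 ≤ 6 steps

Reduction:
  start: x0 ∨ (T ∧ (x0 ∧ x0))
  step 1: x0 ∨ (x0 ∧ x0)
  step 2: x0 ∨ x0
  step 3: x0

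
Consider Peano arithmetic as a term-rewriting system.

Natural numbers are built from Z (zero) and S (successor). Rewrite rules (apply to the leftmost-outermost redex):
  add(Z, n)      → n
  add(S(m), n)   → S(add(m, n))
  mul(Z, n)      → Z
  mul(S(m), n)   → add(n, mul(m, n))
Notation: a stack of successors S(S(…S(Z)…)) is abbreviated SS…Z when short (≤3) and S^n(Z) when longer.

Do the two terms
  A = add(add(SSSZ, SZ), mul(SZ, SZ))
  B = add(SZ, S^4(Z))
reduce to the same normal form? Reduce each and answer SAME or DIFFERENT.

Term A:
  start: add(add(SSSZ, SZ), mul(SZ, SZ))
  →1  add(S(add(SSZ, SZ)), mul(SZ, SZ))
  →2  S(add(add(SSZ, SZ), mul(SZ, SZ)))
  →3  S(add(S(add(SZ, SZ)), mul(SZ, SZ)))
  →4  S(S(add(add(SZ, SZ), mul(SZ, SZ))))
  →5  S(S(add(S(add(Z, SZ)), mul(SZ, SZ))))
  →6  S(S(S(add(add(Z, SZ), mul(SZ, SZ)))))
  →7  S(S(S(add(SZ, mul(SZ, SZ)))))
  →8  S(S(S(S(add(Z, mul(SZ, SZ))))))
  →9  S(S(S(S(mul(SZ, SZ)))))
  →10  S(S(S(S(add(SZ, mul(Z, SZ))))))
  →11  S(S(S(S(S(add(Z, mul(Z, SZ)))))))
  →12  S(S(S(S(S(mul(Z, SZ))))))
  →13  S^5(Z)

Term B:
  start: add(SZ, S^4(Z))
  →1  S(add(Z, S^4(Z)))
  →2  S^5(Z)

Answer: SAME — A ⇓ S^5(Z), B ⇓ S^5(Z)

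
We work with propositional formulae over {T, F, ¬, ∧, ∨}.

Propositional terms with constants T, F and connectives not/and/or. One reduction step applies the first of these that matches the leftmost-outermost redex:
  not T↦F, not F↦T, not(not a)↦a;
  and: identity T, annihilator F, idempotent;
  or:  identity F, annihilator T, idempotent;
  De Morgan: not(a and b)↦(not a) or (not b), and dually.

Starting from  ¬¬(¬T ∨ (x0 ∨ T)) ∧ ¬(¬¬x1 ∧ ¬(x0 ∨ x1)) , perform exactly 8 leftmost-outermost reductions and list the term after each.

  start: ¬¬(¬T ∨ (x0 ∨ T)) ∧ ¬(¬¬x1 ∧ ¬(x0 ∨ x1))
  step 1: (¬T ∨ (x0 ∨ T)) ∧ ¬(¬¬x1 ∧ ¬(x0 ∨ x1))
  step 2: (F ∨ (x0 ∨ T)) ∧ ¬(¬¬x1 ∧ ¬(x0 ∨ x1))
  step 3: (x0 ∨ T) ∧ ¬(¬¬x1 ∧ ¬(x0 ∨ x1))
  step 4: T ∧ ¬(¬¬x1 ∧ ¬(x0 ∨ x1))
  step 5: ¬(¬¬x1 ∧ ¬(x0 ∨ x1))
  step 6: ¬¬¬x1 ∨ ¬¬(x0 ∨ x1)
  step 7: ¬x1 ∨ ¬¬(x0 ∨ x1)
  step 8: ¬x1 ∨ (x0 ∨ x1)

Answer: after 8 steps: ¬x1 ∨ (x0 ∨ x1)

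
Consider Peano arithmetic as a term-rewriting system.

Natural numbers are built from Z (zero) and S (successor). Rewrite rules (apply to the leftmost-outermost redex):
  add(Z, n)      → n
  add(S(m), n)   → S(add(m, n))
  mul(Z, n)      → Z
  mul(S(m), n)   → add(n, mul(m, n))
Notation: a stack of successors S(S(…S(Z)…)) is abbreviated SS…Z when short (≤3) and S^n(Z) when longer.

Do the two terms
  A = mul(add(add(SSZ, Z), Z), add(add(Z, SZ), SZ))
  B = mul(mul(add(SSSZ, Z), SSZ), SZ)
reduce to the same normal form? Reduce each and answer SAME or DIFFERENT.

Answer: DIFFERENT — A ⇓ S^4(Z), B ⇓ S^6(Z)

Reduction:
Term A:
  start: mul(add(add(SSZ, Z), Z), add(add(Z, SZ), SZ))
  step 1: mul(add(S(add(SZ, Z)), Z), add(add(Z, SZ), SZ))
  step 2: mul(S(add(add(SZ, Z), Z)), add(add(Z, SZ), SZ))
  step 3: add(add(add(Z, SZ), SZ), mul(add(add(SZ, Z), Z), add(add(Z, SZ), SZ)))
  step 4: add(add(SZ, SZ), mul(add(add(SZ, Z), Z), add(add(Z, SZ), SZ)))
  step 5: add(S(add(Z, SZ)), mul(add(add(SZ, Z), Z), add(add(Z, SZ), SZ)))
  step 6: S(add(add(Z, SZ), mul(add(add(SZ, Z), Z), add(add(Z, SZ), SZ))))
  step 7: S(add(SZ, mul(add(add(SZ, Z), Z), add(add(Z, SZ), SZ))))
  step 8: S(S(add(Z, mul(add(add(SZ, Z), Z), add(add(Z, SZ), SZ)))))
  step 9: S(S(mul(add(add(SZ, Z), Z), add(add(Z, SZ), SZ))))
  step 10: S(S(mul(add(S(add(Z, Z)), Z), add(add(Z, SZ), SZ))))
  step 11: S(S(mul(S(add(add(Z, Z), Z)), add(add(Z, SZ), SZ))))
  step 12: S(S(add(add(add(Z, SZ), SZ), mul(add(add(Z, Z), Z), add(add(Z, SZ), SZ)))))
  step 13: S(S(add(add(SZ, SZ), mul(add(add(Z, Z), Z), add(add(Z, SZ), SZ)))))
  step 14: S(S(add(S(add(Z, SZ)), mul(add(add(Z, Z), Z), add(add(Z, SZ), SZ)))))
  step 15: S(S(S(add(add(Z, SZ), mul(add(add(Z, Z), Z), add(add(Z, SZ), SZ))))))
  step 16: S(S(S(add(SZ, mul(add(add(Z, Z), Z), add(add(Z, SZ), SZ))))))
  step 17: S(S(S(S(add(Z, mul(add(add(Z, Z), Z), add(add(Z, SZ), SZ)))))))
  step 18: S(S(S(S(mul(add(add(Z, Z), Z), add(add(Z, SZ), SZ))))))
  step 19: S(S(S(S(mul(add(Z, Z), add(add(Z, SZ), SZ))))))
  step 20: S(S(S(S(mul(Z, add(add(Z, SZ), SZ))))))
  step 21: S^4(Z)

Term B:
  start: mul(mul(add(SSSZ, Z), SSZ), SZ)
  step 1: mul(mul(S(add(SSZ, Z)), SSZ), SZ)
  step 2: mul(add(SSZ, mul(add(SSZ, Z), SSZ)), SZ)
  step 3: mul(S(add(SZ, mul(add(SSZ, Z), SSZ))), SZ)
  step 4: add(SZ, mul(add(SZ, mul(add(SSZ, Z), SSZ)), SZ))
  step 5: S(add(Z, mul(add(SZ, mul(add(SSZ, Z), SSZ)), SZ)))
  step 6: S(mul(add(SZ, mul(add(SSZ, Z), SSZ)), SZ))
  step 7: S(mul(S(add(Z, mul(add(SSZ, Z), SSZ))), SZ))
  step 8: S(add(SZ, mul(add(Z, mul(add(SSZ, Z), SSZ)), SZ)))
  step 9: S(S(add(Z, mul(add(Z, mul(add(SSZ, Z), SSZ)), SZ))))
  step 10: S(S(mul(add(Z, mul(add(SSZ, Z), SSZ)), SZ)))
  step 11: S(S(mul(mul(add(SSZ, Z), SSZ), SZ)))
  step 12: S(S(mul(mul(S(add(SZ, Z)), SSZ), SZ)))
  step 13: S(S(mul(add(SSZ, mul(add(SZ, Z), SSZ)), SZ)))
  step 14: S(S(mul(S(add(SZ, mul(add(SZ, Z), SSZ))), SZ)))
  step 15: S(S(add(SZ, mul(add(SZ, mul(add(SZ, Z), SSZ)), SZ))))
  step 16: S(S(S(add(Z, mul(add(SZ, mul(add(SZ, Z), SSZ)), SZ)))))
  step 17: S(S(S(mul(add(SZ, mul(add(SZ, Z), SSZ)), SZ))))
  step 18: S(S(S(mul(S(add(Z, mul(add(SZ, Z), SSZ))), SZ))))
  step 19: S(S(S(add(SZ, mul(add(Z, mul(add(SZ, Z), SSZ)), SZ)))))
  step 20: S(S(S(S(add(Z, mul(add(Z, mul(add(SZ, Z), SSZ)), SZ))))))
  step 21: S(S(S(S(mul(add(Z, mul(add(SZ, Z), SSZ)), SZ)))))
  step 22: S(S(S(S(mul(mul(add(SZ, Z), SSZ), SZ)))))
  step 23: S(S(S(S(mul(mul(S(add(Z, Z)), SSZ), SZ)))))
  step 24: S(S(S(S(mul(add(SSZ, mul(add(Z, Z), SSZ)), SZ)))))
  step 25: S(S(S(S(mul(S(add(SZ, mul(add(Z, Z), SSZ))), SZ)))))
  step 26: S(S(S(S(add(SZ, mul(add(SZ, mul(add(Z, Z), SSZ)), SZ))))))
  step 27: S(S(S(S(S(add(Z, mul(add(SZ, mul(add(Z, Z), SSZ)), SZ)))))))
  step 28: S(S(S(S(S(mul(add(SZ, mul(add(Z, Z), SSZ)), SZ))))))
  step 29: S(S(S(S(S(mul(S(add(Z, mul(add(Z, Z), SSZ))), SZ))))))
  step 30: S(S(S(S(S(add(SZ, mul(add(Z, mul(add(Z, Z), SSZ)), SZ)))))))
  step 31: S(S(S(S(S(S(add(Z, mul(add(Z, mul(add(Z, Z), SSZ)), SZ))))))))
  step 32: S(S(S(S(S(S(mul(add(Z, mul(add(Z, Z), SSZ)), SZ)))))))
  step 33: S(S(S(S(S(S(mul(mul(add(Z, Z), SSZ), SZ)))))))
  step 34: S(S(S(S(S(S(mul(mul(Z, SSZ), SZ)))))))
  step 35: S(S(S(S(S(S(mul(Z, SZ)))))))
  step 36: S^6(Z)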